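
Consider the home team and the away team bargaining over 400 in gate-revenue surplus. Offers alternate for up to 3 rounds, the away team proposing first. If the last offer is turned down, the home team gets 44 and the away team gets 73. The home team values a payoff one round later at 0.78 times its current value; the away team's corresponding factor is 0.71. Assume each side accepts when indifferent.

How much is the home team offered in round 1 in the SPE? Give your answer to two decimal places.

Round 3 (the away team proposes): the home team gets 44 if talks fail, so the away team offers 44 and keeps 356.
Round 2 (the home team proposes): the away team can get 356 next round, worth 0.71 × 356 = 252.76 now, so the home team offers 252.76, keeping 147.24.
Round 1 (the away team proposes): the home team can get 147.24 next round, worth 0.78 × 147.24 = 114.8472 now; the away team offers that and keeps 285.1528.

114.85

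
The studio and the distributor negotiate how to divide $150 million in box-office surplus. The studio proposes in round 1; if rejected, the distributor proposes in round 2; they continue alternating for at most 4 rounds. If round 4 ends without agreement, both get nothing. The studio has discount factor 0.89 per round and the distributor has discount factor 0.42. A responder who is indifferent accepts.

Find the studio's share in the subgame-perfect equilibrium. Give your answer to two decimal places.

Round 4 (the distributor proposes): rejection yields 0 for the studio; the distributor offers 0 and keeps 150.
Round 3 (the studio proposes): the distributor can get 150 next round, worth 0.42 × 150 = 63 now. The studio offers 63 and keeps 150 − 63 = 87.
Round 2 (the distributor proposes): the studio can get 87 next round, worth 0.89 × 87 = 77.43 now; the distributor offers that and keeps 72.57.
Round 1 (the studio proposes): the distributor can get 72.57 next round, worth 0.42 × 72.57 = 30.4794 now. The studio offers 30.4794 and keeps 150 − 30.4794 = 119.5206.

119.52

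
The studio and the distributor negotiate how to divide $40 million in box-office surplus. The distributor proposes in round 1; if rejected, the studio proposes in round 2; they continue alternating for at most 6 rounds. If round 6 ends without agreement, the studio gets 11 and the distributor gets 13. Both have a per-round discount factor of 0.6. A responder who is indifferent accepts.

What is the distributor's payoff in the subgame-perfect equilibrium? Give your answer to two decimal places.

24.84

Work backward from the last round.
Round 6 (the studio proposes): the distributor gets 13 if talks fail, so the studio offers 13 and keeps 27.
Round 5 (the distributor proposes): the studio can get 27 next round, worth 0.6 × 27 = 16.2 now. The distributor offers 16.2 and keeps 40 − 16.2 = 23.8.
Round 4 (the studio proposes): the distributor can get 23.8 next round, worth 0.6 × 23.8 = 14.28 now. The studio offers 14.28 and keeps 40 − 14.28 = 25.72.
Round 3 (the distributor proposes): the studio can get 25.72 next round, worth 0.6 × 25.72 = 15.432 now; the distributor offers that and keeps 24.568.
Round 2 (the studio proposes): the distributor can get 24.568 next round, worth 0.6 × 24.568 = 14.7408 now, so the studio offers 14.7408, keeping 25.2592.
Round 1 (the distributor proposes): the studio can get 25.2592 next round, worth 0.6 × 25.2592 = 15.15552 now, so the distributor offers 15.15552, keeping 24.84448.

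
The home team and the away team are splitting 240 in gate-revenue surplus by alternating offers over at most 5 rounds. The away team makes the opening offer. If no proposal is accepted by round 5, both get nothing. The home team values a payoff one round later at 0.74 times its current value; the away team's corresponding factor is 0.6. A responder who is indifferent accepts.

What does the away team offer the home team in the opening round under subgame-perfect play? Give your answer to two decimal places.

102.58

Round 5 (the away team proposes): the home team will accept anything ≥ 0, so the away team offers 0 and keeps 240.
Round 4 (the home team proposes): the away team can get 240 next round, worth 0.6 × 240 = 144 now. The home team offers 144 and keeps 240 − 144 = 96.
Round 3 (the away team proposes): the home team can get 96 next round, worth 0.74 × 96 = 71.04 now; the away team offers that and keeps 168.96.
Round 2 (the home team proposes): the away team can get 168.96 next round, worth 0.6 × 168.96 = 101.376 now; the home team offers that and keeps 138.624.
Round 1 (the away team proposes): the home team can get 138.624 next round, worth 0.74 × 138.624 = 102.58176 now, so the away team offers 102.58176, keeping 137.41824.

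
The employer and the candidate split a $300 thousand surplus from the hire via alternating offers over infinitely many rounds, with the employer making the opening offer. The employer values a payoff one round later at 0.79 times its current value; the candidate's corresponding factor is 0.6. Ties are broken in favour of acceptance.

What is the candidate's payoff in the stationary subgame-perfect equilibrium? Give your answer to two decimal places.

When the employer proposes, the candidate accepts any offer worth at least 0.6 times what the candidate would get by proposing next round; and vice versa.
This gives x = 300 − 0.6y and y = 300 − 0.79x, where x and y are each side's share when it proposes.
Hence (1 − 0.6·0.79)x = 300(1 − 0.6), i.e. 0.526·x = 120.
x ≈ 228.1369; the candidate's share is 300 − x ≈ 71.8631.

71.86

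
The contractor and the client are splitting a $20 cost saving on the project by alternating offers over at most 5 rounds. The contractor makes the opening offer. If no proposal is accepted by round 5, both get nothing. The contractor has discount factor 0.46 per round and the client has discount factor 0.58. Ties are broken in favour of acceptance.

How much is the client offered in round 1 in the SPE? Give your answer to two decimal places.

7.94

Round 5 (the contractor proposes): rejection yields 0 for the client; the contractor offers 0 and keeps 20.
Round 4 (the client proposes): the contractor can get 20 next round, worth 0.46 × 20 = 9.2 now. The client offers 9.2 and keeps 20 − 9.2 = 10.8.
Round 3 (the contractor proposes): the client can get 10.8 next round, worth 0.58 × 10.8 = 6.264 now, so the contractor offers 6.264, keeping 13.736.
Round 2 (the client proposes): the contractor can get 13.736 next round, worth 0.46 × 13.736 = 6.31856 now; the client offers that and keeps 13.68144.
Round 1 (the contractor proposes): the client can get 13.68144 next round, worth 0.58 × 13.68144 = 7.9352352 now. The contractor offers 7.9352352 and keeps 20 − 7.9352352 = 12.0647648.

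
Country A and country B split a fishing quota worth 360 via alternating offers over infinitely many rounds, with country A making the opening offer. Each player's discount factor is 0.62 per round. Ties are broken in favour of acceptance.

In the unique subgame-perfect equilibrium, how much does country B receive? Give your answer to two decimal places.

Let x be country A's share when country A proposes and y be country B's share when country B proposes.
Country B accepts iff offered ≥ 0.62·y, so x = 360 − 0.62y. Symmetrically y = 360 − 0.62x.
Substituting: x = 360 − 0.62(360 − 0.62x), giving x(1 − 0.62·0.62) = 360(1 − 0.62).
So x = 360 × 0.38 / 0.6156 ≈ 222.2222, and country B receives 360 − x ≈ 137.7778.

137.78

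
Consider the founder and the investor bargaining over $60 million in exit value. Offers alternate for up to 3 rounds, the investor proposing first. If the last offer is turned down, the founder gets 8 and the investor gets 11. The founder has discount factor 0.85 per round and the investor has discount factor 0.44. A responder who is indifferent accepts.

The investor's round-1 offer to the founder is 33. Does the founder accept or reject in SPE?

Round 3 (the investor proposes): the founder gets 8 if talks fail, so the investor offers 8 and keeps 52.
Round 2 (the founder proposes): the investor can get 52 next round, worth 0.44 × 52 = 22.88 now; the founder offers that and keeps 37.12.
So by rejecting in round 1, the founder gets 37.12 next round, worth 0.85 × 37.12 = 31.552 now.
Offer 33 ≥ 31.552, so the founder accepts.

Accept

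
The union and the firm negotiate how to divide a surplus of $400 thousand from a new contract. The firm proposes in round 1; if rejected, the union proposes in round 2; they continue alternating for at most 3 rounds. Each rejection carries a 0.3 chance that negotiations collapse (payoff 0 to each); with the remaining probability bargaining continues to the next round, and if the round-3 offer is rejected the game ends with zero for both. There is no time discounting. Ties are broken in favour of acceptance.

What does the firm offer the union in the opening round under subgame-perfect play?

Round 3 (the firm proposes): rejection yields 0 for the union; the firm offers 0 and keeps 400.
Round 2 (the union proposes): rejecting gives the firm an expected 0.7 × 400 = 280. The union offers 280 and keeps 400 − 280 = 120.
Round 1 (the firm proposes): rejecting gives the union an expected 0.7 × 120 = 84, so the firm offers 84, keeping 316.

84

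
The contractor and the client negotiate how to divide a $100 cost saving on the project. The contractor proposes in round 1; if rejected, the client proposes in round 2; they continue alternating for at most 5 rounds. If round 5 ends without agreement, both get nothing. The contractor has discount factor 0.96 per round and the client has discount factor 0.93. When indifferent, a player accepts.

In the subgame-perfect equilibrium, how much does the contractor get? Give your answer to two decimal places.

92.96

Round 5 (the contractor proposes): rejection yields 0 for the client; the contractor offers 0 and keeps 100.
Round 4 (the client proposes): the contractor can get 100 next round, worth 0.96 × 100 = 96 now; the client offers that and keeps 4.
Round 3 (the contractor proposes): the client can get 4 next round, worth 0.93 × 4 = 3.72 now, so the contractor offers 3.72, keeping 96.28.
Round 2 (the client proposes): the contractor can get 96.28 next round, worth 0.96 × 96.28 = 92.4288 now; the client offers that and keeps 7.5712.
Round 1 (the contractor proposes): the client can get 7.5712 next round, worth 0.93 × 7.5712 = 7.041216 now, so the contractor offers 7.041216, keeping 92.958784.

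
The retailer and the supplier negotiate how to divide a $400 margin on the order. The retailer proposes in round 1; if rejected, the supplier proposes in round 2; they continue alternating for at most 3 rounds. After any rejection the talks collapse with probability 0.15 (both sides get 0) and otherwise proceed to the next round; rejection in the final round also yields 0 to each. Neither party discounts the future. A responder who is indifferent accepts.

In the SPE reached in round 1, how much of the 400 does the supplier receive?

Round 3 (the retailer proposes): rejection yields 0 for the supplier; the retailer offers 0 and keeps 400.
Round 2 (the supplier proposes): rejecting gives the retailer an expected 0.85 × 400 = 340. The supplier offers 340 and keeps 400 − 340 = 60.
Round 1 (the retailer proposes): rejecting gives the supplier an expected 0.85 × 60 = 51. The retailer offers 51 and keeps 400 − 51 = 349.

51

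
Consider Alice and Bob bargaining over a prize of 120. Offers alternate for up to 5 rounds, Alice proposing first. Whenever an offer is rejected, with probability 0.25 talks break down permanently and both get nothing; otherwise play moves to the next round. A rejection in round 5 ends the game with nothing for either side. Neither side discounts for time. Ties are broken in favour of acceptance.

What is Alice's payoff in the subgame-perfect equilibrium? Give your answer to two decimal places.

84.84

Round 5 (Alice proposes): Bob will accept anything ≥ 0, so Alice offers 0 and keeps 120.
Round 4 (Bob proposes): rejecting gives Alice an expected 0.75 × 120 = 90. Bob offers 90 and keeps 120 − 90 = 30.
Round 3 (Alice proposes): rejecting gives Bob an expected 0.75 × 30 = 22.5, so Alice offers 22.5, keeping 97.5.
Round 2 (Bob proposes): rejecting gives Alice an expected 0.75 × 97.5 = 73.125, so Bob offers 73.125, keeping 46.875.
Round 1 (Alice proposes): rejecting gives Bob an expected 0.75 × 46.875 = 35.15625; Alice offers that and keeps 84.84375.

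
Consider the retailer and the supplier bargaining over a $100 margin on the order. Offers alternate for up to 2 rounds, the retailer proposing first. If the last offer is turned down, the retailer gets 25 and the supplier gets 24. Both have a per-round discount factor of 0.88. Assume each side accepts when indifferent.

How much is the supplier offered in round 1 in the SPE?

66

Solve by backward induction from round 2.
Round 2 (the supplier proposes): the retailer gets 25 if talks fail, so the supplier offers 25 and keeps 75.
Round 1 (the retailer proposes): the supplier can get 75 next round, worth 0.88 × 75 = 66 now, so the retailer offers 66, keeping 34.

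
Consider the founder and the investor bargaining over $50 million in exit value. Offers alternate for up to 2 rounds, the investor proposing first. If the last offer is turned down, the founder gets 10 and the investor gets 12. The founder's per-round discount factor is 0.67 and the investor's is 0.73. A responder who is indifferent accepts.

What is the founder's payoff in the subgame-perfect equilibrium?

Round 2 (the founder proposes): the investor gets 12 if talks fail, so the founder offers 12 and keeps 38.
Round 1 (the investor proposes): the founder can get 38 next round, worth 0.67 × 38 = 25.46 now, so the investor offers 25.46, keeping 24.54.

25.46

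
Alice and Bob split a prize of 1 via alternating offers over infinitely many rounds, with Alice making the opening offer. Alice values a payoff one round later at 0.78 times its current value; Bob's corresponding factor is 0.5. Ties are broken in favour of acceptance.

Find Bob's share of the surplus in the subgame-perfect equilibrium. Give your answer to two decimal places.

Let x be Alice's share when Alice proposes and y be Bob's share when Bob proposes.
Bob accepts iff offered ≥ 0.5·y, so x = 1 − 0.5y. Symmetrically y = 1 − 0.78x.
Substituting: x = 1 − 0.5(1 − 0.78x), giving x(1 − 0.78·0.5) = 1(1 − 0.5).
So x = 1 × 0.5 / 0.61 ≈ 0.8197, and Bob receives 1 − x ≈ 0.1803.

0.18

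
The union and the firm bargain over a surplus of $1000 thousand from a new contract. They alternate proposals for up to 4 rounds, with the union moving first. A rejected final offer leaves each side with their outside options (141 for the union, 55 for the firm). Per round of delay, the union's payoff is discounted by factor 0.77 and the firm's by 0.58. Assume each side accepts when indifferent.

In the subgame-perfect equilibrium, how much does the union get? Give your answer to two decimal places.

644.09

Round 4 (the firm proposes): the union gets 141 if talks fail, so the firm offers 141 and keeps 859.
Round 3 (the union proposes): the firm can get 859 next round, worth 0.58 × 859 = 498.22 now, so the union offers 498.22, keeping 501.78.
Round 2 (the firm proposes): the union can get 501.78 next round, worth 0.77 × 501.78 = 386.3706 now; the firm offers that and keeps 613.6294.
Round 1 (the union proposes): the firm can get 613.6294 next round, worth 0.58 × 613.6294 = 355.905052 now. The union offers 355.905052 and keeps 1000 − 355.905052 = 644.094948.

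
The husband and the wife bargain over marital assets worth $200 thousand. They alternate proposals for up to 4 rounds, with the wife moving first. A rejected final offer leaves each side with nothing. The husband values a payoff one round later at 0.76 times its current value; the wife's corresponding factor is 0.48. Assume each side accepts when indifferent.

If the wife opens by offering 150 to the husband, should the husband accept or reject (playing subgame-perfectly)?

Accept

Work out the husband's continuation value if the offer is rejected.
Round 4 (the husband proposes): the wife will accept anything ≥ 0, so the husband offers 0 and keeps 200.
Round 3 (the wife proposes): the husband can get 200 next round, worth 0.76 × 200 = 152 now. The wife offers 152 and keeps 200 − 152 = 48.
Round 2 (the husband proposes): the wife can get 48 next round, worth 0.48 × 48 = 23.04 now; the husband offers that and keeps 176.96.
So by rejecting in round 1, the husband gets 176.96 next round, worth 0.76 × 176.96 = 134.4896 now.
Offer 150 ≥ 134.4896, so the husband accepts.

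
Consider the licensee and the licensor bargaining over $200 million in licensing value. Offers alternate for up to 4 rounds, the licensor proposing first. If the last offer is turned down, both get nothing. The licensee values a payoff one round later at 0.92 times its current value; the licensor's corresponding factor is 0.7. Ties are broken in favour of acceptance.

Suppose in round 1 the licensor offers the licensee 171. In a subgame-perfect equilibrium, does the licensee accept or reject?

Reject

Round 4 (the licensee proposes): the licensor will accept anything ≥ 0, so the licensee offers 0 and keeps 200.
Round 3 (the licensor proposes): the licensee can get 200 next round, worth 0.92 × 200 = 184 now. The licensor offers 184 and keeps 200 − 184 = 16.
Round 2 (the licensee proposes): the licensor can get 16 next round, worth 0.7 × 16 = 11.2 now. The licensee offers 11.2 and keeps 200 − 11.2 = 188.8.
So by rejecting in round 1, the licensee gets 188.8 next round, worth 0.92 × 188.8 = 173.696 now.
Offer 171 < 173.696, so the licensee rejects.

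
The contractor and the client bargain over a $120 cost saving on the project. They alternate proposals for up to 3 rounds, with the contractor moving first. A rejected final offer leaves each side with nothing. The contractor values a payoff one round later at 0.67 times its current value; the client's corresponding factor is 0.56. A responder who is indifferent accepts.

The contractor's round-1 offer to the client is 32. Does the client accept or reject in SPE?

Accept

Work out the client's continuation value if the offer is rejected.
Round 3 (the contractor proposes): rejection yields 0 for the client; the contractor offers 0 and keeps 120.
Round 2 (the client proposes): the contractor can get 120 next round, worth 0.67 × 120 = 80.4 now; the client offers that and keeps 39.6.
So by rejecting in round 1, the client gets 39.6 next round, worth 0.56 × 39.6 = 22.176 now.
Offer 32 ≥ 22.176, so the client accepts.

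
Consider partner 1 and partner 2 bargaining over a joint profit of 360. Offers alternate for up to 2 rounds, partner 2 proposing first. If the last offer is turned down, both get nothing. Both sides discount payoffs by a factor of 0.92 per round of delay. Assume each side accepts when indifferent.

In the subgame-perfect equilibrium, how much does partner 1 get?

331.2

Work backward from the last round.
Round 2 (partner 1 proposes): rejection yields 0 for partner 2; partner 1 offers 0 and keeps 360.
Round 1 (partner 2 proposes): partner 1 can get 360 next round, worth 0.92 × 360 = 331.2 now, so partner 2 offers 331.2, keeping 28.8.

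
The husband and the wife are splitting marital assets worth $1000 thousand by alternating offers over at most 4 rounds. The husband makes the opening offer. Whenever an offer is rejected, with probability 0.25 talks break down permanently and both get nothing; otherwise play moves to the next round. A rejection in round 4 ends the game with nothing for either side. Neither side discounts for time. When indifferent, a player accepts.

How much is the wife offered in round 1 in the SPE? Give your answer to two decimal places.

Round 4 (the wife proposes): rejection yields 0 for the husband; the wife offers 0 and keeps 1000.
Round 3 (the husband proposes): rejecting gives the wife an expected 0.75 × 1000 = 750. The husband offers 750 and keeps 1000 − 750 = 250.
Round 2 (the wife proposes): rejecting gives the husband an expected 0.75 × 250 = 187.5. The wife offers 187.5 and keeps 1000 − 187.5 = 812.5.
Round 1 (the husband proposes): rejecting gives the wife an expected 0.75 × 812.5 = 609.375. The husband offers 609.375 and keeps 1000 − 609.375 = 390.625.

609.38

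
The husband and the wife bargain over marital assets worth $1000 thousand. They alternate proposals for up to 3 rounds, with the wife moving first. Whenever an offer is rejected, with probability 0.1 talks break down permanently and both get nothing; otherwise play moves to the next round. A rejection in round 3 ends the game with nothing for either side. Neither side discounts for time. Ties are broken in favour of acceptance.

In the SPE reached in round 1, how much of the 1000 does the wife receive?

By backward induction:
Round 3 (the wife proposes): the husband will accept anything ≥ 0, so the wife offers 0 and keeps 1000.
Round 2 (the husband proposes): rejecting gives the wife an expected 0.9 × 1000 = 900; the husband offers that and keeps 100.
Round 1 (the wife proposes): rejecting gives the husband an expected 0.9 × 100 = 90; the wife offers that and keeps 910.

910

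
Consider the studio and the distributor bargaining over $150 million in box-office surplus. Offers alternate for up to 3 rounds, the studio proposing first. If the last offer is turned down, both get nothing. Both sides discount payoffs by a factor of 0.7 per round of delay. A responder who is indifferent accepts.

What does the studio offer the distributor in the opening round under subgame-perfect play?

31.5

Round 3 (the studio proposes): the distributor will accept anything ≥ 0, so the studio offers 0 and keeps 150.
Round 2 (the distributor proposes): the studio can get 150 next round, worth 0.7 × 150 = 105 now, so the distributor offers 105, keeping 45.
Round 1 (the studio proposes): the distributor can get 45 next round, worth 0.7 × 45 = 31.5 now, so the studio offers 31.5, keeping 118.5.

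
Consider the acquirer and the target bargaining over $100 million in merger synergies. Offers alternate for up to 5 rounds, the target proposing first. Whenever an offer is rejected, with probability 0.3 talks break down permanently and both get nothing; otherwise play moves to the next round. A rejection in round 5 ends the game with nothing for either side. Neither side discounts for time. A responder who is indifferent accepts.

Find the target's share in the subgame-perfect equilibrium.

68.71

Round 5 (the target proposes): the acquirer will accept anything ≥ 0, so the target offers 0 and keeps 100.
Round 4 (the acquirer proposes): rejecting gives the target an expected 0.7 × 100 = 70; the acquirer offers that and keeps 30.
Round 3 (the target proposes): rejecting gives the acquirer an expected 0.7 × 30 = 21, so the target offers 21, keeping 79.
Round 2 (the acquirer proposes): rejecting gives the target an expected 0.7 × 79 = 55.3. The acquirer offers 55.3 and keeps 100 − 55.3 = 44.7.
Round 1 (the target proposes): rejecting gives the acquirer an expected 0.7 × 44.7 = 31.29, so the target offers 31.29, keeping 68.71.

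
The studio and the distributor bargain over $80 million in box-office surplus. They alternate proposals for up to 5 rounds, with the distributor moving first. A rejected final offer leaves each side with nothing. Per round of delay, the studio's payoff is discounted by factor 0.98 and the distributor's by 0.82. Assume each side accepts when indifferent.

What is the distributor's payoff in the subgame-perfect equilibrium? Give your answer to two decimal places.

54.55

Round 5 (the distributor proposes): rejection yields 0 for the studio; the distributor offers 0 and keeps 80.
Round 4 (the studio proposes): the distributor can get 80 next round, worth 0.82 × 80 = 65.6 now. The studio offers 65.6 and keeps 80 − 65.6 = 14.4.
Round 3 (the distributor proposes): the studio can get 14.4 next round, worth 0.98 × 14.4 = 14.112 now, so the distributor offers 14.112, keeping 65.888.
Round 2 (the studio proposes): the distributor can get 65.888 next round, worth 0.82 × 65.888 = 54.02816 now. The studio offers 54.02816 and keeps 80 − 54.02816 = 25.97184.
Round 1 (the distributor proposes): the studio can get 25.97184 next round, worth 0.98 × 25.97184 = 25.4524032 now. The distributor offers 25.4524032 and keeps 80 − 25.4524032 = 54.5475968.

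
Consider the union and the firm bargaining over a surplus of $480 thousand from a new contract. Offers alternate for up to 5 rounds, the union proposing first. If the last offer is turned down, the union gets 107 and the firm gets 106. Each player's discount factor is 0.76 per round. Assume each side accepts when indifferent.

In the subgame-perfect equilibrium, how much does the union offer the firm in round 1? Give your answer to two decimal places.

By backward induction:
Round 5 (the union proposes): the firm gets 106 if talks fail, so the union offers 106 and keeps 374.
Round 4 (the firm proposes): the union can get 374 next round, worth 0.76 × 374 = 284.24 now, so the firm offers 284.24, keeping 195.76.
Round 3 (the union proposes): the firm can get 195.76 next round, worth 0.76 × 195.76 = 148.7776 now; the union offers that and keeps 331.2224.
Round 2 (the firm proposes): the union can get 331.2224 next round, worth 0.76 × 331.2224 = 251.729024 now, so the firm offers 251.729024, keeping 228.270976.
Round 1 (the union proposes): the firm can get 228.270976 next round, worth 0.76 × 228.270976 = 173.48594176 now; the union offers that and keeps 306.51405824.

173.49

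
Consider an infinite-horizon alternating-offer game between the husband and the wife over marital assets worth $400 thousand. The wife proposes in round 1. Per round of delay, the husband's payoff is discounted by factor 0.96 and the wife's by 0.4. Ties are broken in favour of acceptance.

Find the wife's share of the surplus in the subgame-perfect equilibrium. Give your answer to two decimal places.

25.97

Let x be the wife's share when the wife proposes and y be the husband's share when the husband proposes.
The husband accepts iff offered ≥ 0.96·y, so x = 400 − 0.96y. Symmetrically y = 400 − 0.4x.
Substituting: x = 400 − 0.96(400 − 0.4x), giving x(1 − 0.4·0.96) = 400(1 − 0.96).
So x = 400 × 0.04 / 0.616 ≈ 25.9740, and the husband receives 400 − x ≈ 374.0260.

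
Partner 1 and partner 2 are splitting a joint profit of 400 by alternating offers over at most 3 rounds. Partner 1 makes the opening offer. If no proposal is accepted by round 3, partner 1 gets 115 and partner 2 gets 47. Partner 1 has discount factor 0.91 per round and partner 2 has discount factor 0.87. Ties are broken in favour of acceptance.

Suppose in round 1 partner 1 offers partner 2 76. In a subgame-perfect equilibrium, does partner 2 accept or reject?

Accept

Work out partner 2's continuation value if the offer is rejected.
Round 3 (partner 1 proposes): partner 2 gets 47 if talks fail, so partner 1 offers 47 and keeps 353.
Round 2 (partner 2 proposes): partner 1 can get 353 next round, worth 0.91 × 353 = 321.23 now; partner 2 offers that and keeps 78.77.
So by rejecting in round 1, partner 2 gets 78.77 next round, worth 0.87 × 78.77 = 68.5299 now.
Offer 76 ≥ 68.5299, so partner 2 accepts.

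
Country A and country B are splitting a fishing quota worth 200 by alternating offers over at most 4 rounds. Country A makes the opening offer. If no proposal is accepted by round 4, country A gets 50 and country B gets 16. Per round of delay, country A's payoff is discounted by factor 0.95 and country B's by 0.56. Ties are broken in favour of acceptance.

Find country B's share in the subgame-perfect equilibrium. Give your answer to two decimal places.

Round 4 (country B proposes): country A gets 50 if talks fail, so country B offers 50 and keeps 150.
Round 3 (country A proposes): country B can get 150 next round, worth 0.56 × 150 = 84 now. Country A offers 84 and keeps 200 − 84 = 116.
Round 2 (country B proposes): country A can get 116 next round, worth 0.95 × 116 = 110.2 now; country B offers that and keeps 89.8.
Round 1 (country A proposes): country B can get 89.8 next round, worth 0.56 × 89.8 = 50.288 now, so country A offers 50.288, keeping 149.712.

50.29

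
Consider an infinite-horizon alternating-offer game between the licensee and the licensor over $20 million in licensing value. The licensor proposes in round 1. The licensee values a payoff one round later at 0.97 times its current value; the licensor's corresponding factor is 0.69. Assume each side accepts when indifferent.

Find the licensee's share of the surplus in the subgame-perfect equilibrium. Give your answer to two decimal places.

18.19

In a stationary SPE each proposer offers the other exactly their discounted continuation value.
If the licensor keeps x when proposing and the licensee keeps y when proposing, then x = 20 − 0.97y and y = 20 − 0.69x.
Solving: x = 20(1 − 0.97) / (1 − 0.69·0.97) = 0.6 / 0.3307 ≈ 1.8143.
The licensee gets 20 − 1.8143 ≈ 18.1857.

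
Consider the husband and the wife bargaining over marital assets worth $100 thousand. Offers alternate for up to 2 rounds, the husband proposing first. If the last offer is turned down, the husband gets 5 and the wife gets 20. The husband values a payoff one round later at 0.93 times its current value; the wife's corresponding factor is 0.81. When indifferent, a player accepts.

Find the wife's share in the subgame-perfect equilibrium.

76.95

Round 2 (the wife proposes): the husband gets 5 if talks fail, so the wife offers 5 and keeps 95.
Round 1 (the husband proposes): the wife can get 95 next round, worth 0.81 × 95 = 76.95 now. The husband offers 76.95 and keeps 100 − 76.95 = 23.05.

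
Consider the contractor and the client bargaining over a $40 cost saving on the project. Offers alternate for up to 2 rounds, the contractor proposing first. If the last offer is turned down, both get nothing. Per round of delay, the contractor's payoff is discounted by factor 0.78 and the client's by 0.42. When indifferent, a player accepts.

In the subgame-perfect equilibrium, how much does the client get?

16.8

Work backward from the last round.
Round 2 (the client proposes): rejection yields 0 for the contractor; the client offers 0 and keeps 40.
Round 1 (the contractor proposes): the client can get 40 next round, worth 0.42 × 40 = 16.8 now, so the contractor offers 16.8, keeping 23.2.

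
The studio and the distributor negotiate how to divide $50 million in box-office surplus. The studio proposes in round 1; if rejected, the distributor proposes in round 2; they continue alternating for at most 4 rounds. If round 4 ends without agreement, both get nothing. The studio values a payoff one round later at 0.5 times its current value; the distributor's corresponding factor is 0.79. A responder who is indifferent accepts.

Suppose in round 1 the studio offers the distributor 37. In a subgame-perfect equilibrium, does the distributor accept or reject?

Round 4 (the distributor proposes): rejection yields 0 for the studio; the distributor offers 0 and keeps 50.
Round 3 (the studio proposes): the distributor can get 50 next round, worth 0.79 × 50 = 39.5 now. The studio offers 39.5 and keeps 50 − 39.5 = 10.5.
Round 2 (the distributor proposes): the studio can get 10.5 next round, worth 0.5 × 10.5 = 5.25 now; the distributor offers that and keeps 44.75.
So by rejecting in round 1, the distributor gets 44.75 next round, worth 0.79 × 44.75 = 35.3525 now.
Offer 37 ≥ 35.3525, so the distributor accepts.

Accept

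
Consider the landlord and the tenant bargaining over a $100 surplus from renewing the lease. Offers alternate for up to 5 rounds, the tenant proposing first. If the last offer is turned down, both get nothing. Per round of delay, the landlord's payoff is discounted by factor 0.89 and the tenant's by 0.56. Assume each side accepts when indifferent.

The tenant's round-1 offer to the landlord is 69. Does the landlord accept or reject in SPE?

Accept

Round 5 (the tenant proposes): the landlord will accept anything ≥ 0, so the tenant offers 0 and keeps 100.
Round 4 (the landlord proposes): the tenant can get 100 next round, worth 0.56 × 100 = 56 now, so the landlord offers 56, keeping 44.
Round 3 (the tenant proposes): the landlord can get 44 next round, worth 0.89 × 44 = 39.16 now, so the tenant offers 39.16, keeping 60.84.
Round 2 (the landlord proposes): the tenant can get 60.84 next round, worth 0.56 × 60.84 = 34.0704 now; the landlord offers that and keeps 65.9296.
So by rejecting in round 1, the landlord gets 65.9296 next round, worth 0.89 × 65.9296 = 58.677344 now.
Offer 69 ≥ 58.677344, so the landlord accepts.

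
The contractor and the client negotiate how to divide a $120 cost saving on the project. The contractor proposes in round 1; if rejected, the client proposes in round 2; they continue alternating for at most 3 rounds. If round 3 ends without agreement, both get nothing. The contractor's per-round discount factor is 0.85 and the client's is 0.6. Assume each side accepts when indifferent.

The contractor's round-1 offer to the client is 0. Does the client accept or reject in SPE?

Reject

Work out the client's continuation value if the offer is rejected.
Round 3 (the contractor proposes): rejection yields 0 for the client; the contractor offers 0 and keeps 120.
Round 2 (the client proposes): the contractor can get 120 next round, worth 0.85 × 120 = 102 now, so the client offers 102, keeping 18.
So by rejecting in round 1, the client gets 18 next round, worth 0.6 × 18 = 10.8 now.
Offer 0 < 10.8, so the client rejects.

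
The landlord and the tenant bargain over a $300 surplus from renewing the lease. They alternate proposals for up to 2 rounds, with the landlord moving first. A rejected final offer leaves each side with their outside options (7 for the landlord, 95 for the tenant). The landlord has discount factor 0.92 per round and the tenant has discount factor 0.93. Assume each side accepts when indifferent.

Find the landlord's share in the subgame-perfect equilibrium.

Round 2 (the tenant proposes): the landlord gets 7 if talks fail, so the tenant offers 7 and keeps 293.
Round 1 (the landlord proposes): the tenant can get 293 next round, worth 0.93 × 293 = 272.49 now. The landlord offers 272.49 and keeps 300 − 272.49 = 27.51.

27.51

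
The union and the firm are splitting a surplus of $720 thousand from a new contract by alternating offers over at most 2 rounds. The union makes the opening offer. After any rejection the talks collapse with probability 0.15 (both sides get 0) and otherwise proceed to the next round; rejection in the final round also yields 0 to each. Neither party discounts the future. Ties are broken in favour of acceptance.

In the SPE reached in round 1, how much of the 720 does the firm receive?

Round 2 (the firm proposes): rejection yields 0 for the union; the firm offers 0 and keeps 720.
Round 1 (the union proposes): rejecting gives the firm an expected 0.85 × 720 = 612; the union offers that and keeps 108.

612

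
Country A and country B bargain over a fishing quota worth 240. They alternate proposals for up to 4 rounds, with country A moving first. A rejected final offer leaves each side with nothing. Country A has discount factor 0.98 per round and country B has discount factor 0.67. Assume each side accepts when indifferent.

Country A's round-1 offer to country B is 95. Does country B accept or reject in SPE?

Reject

Work out country B's continuation value if the offer is rejected.
Round 4 (country B proposes): country A will accept anything ≥ 0, so country B offers 0 and keeps 240.
Round 3 (country A proposes): country B can get 240 next round, worth 0.67 × 240 = 160.8 now; country A offers that and keeps 79.2.
Round 2 (country B proposes): country A can get 79.2 next round, worth 0.98 × 79.2 = 77.616 now; country B offers that and keeps 162.384.
So by rejecting in round 1, country B gets 162.384 next round, worth 0.67 × 162.384 = 108.79728 now.
Offer 95 < 108.79728, so country B rejects.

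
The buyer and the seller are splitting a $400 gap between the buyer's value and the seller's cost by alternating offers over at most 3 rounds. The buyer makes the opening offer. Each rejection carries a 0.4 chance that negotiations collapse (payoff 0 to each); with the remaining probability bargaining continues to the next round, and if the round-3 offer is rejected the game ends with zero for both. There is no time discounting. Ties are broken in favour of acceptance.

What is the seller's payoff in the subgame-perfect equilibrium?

96

Round 3 (the buyer proposes): the seller will accept anything ≥ 0, so the buyer offers 0 and keeps 400.
Round 2 (the seller proposes): rejecting gives the buyer an expected 0.6 × 400 = 240. The seller offers 240 and keeps 400 − 240 = 160.
Round 1 (the buyer proposes): rejecting gives the seller an expected 0.6 × 160 = 96; the buyer offers that and keeps 304.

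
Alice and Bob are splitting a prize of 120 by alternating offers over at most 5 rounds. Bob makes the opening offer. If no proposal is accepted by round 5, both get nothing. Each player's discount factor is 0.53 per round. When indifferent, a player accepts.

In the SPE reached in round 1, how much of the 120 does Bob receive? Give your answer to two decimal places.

Solve by backward induction from round 5.
Round 5 (Bob proposes): rejection yields 0 for Alice; Bob offers 0 and keeps 120.
Round 4 (Alice proposes): Bob can get 120 next round, worth 0.53 × 120 = 63.6 now; Alice offers that and keeps 56.4.
Round 3 (Bob proposes): Alice can get 56.4 next round, worth 0.53 × 56.4 = 29.892 now, so Bob offers 29.892, keeping 90.108.
Round 2 (Alice proposes): Bob can get 90.108 next round, worth 0.53 × 90.108 = 47.75724 now; Alice offers that and keeps 72.24276.
Round 1 (Bob proposes): Alice can get 72.24276 next round, worth 0.53 × 72.24276 = 38.2886628 now, so Bob offers 38.2886628, keeping 81.7113372.

81.71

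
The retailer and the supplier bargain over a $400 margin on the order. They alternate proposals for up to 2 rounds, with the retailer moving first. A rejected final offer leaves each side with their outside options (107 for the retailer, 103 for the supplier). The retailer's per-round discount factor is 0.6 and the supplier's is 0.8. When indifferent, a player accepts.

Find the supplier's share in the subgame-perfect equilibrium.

234.4

Work backward from the last round.
Round 2 (the supplier proposes): the retailer gets 107 if talks fail, so the supplier offers 107 and keeps 293.
Round 1 (the retailer proposes): the supplier can get 293 next round, worth 0.8 × 293 = 234.4 now; the retailer offers that and keeps 165.6.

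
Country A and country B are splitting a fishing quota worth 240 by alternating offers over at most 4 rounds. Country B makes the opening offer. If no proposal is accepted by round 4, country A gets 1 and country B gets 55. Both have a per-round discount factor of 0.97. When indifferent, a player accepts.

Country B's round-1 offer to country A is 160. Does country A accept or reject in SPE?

Round 4 (country A proposes): country B gets 55 if talks fail, so country A offers 55 and keeps 185.
Round 3 (country B proposes): country A can get 185 next round, worth 0.97 × 185 = 179.45 now; country B offers that and keeps 60.55.
Round 2 (country A proposes): country B can get 60.55 next round, worth 0.97 × 60.55 = 58.7335 now; country A offers that and keeps 181.2665.
So by rejecting in round 1, country A gets 181.2665 next round, worth 0.97 × 181.2665 = 175.828505 now.
Offer 160 < 175.828505, so country A rejects.

Reject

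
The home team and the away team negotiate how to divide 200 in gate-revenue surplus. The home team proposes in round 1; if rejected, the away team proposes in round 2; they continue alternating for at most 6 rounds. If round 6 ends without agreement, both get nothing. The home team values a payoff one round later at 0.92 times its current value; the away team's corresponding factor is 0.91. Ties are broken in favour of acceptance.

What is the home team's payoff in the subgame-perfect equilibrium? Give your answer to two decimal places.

Solve by backward induction from round 6.
Round 6 (the away team proposes): the home team will accept anything ≥ 0, so the away team offers 0 and keeps 200.
Round 5 (the home team proposes): the away team can get 200 next round, worth 0.91 × 200 = 182 now; the home team offers that and keeps 18.
Round 4 (the away team proposes): the home team can get 18 next round, worth 0.92 × 18 = 16.56 now. The away team offers 16.56 and keeps 200 − 16.56 = 183.44.
Round 3 (the home team proposes): the away team can get 183.44 next round, worth 0.91 × 183.44 = 166.9304 now, so the home team offers 166.9304, keeping 33.0696.
Round 2 (the away team proposes): the home team can get 33.0696 next round, worth 0.92 × 33.0696 = 30.424032 now, so the away team offers 30.424032, keeping 169.575968.
Round 1 (the home team proposes): the away team can get 169.575968 next round, worth 0.91 × 169.575968 = 154.31413088 now; the home team offers that and keeps 45.68586912.

45.69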